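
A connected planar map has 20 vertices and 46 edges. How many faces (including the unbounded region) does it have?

28

Euler's formula for a connected plane graph: V − E + F = 2, so F = 2 − 20 + 46 = 28.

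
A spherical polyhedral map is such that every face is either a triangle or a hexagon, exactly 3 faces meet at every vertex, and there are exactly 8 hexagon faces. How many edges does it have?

Let x be the number of triangles; then F = 8 + x.
Edge–face incidences: 2E = 6·8 + 3·x = 48 + 3x.
Every vertex has degree 3, so 3V = 2E.
Euler: V − E + F = 2 ⇒ (2E)/3 − E + (8 + x) = 2.
Multiply by 6: 2·(2E) − 3·(2E) + 6·(8 + x) = 12, i.e. 48 + 6x − (48 + 3x) = 12.
Collecting terms: 3x = 12, so x = 4.
Then 2E = 48 + 3·4 = 60, so E = 30, V = 2E/3 = 20, F = 8 + 4 = 12.

30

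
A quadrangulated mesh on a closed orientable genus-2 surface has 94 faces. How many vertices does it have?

χ = 2 − 2·2 = -2, and every face is a square so 4F = 2E.
E = 4·94/2 = 188. Then V = -2 + E − F = -2 + 188 − 94 = 92.

92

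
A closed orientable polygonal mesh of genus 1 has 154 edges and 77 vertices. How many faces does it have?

For a closed orientable surface of genus 1, χ = 2 − 2·1 = 0.
F = 0 − V + E = 0 − 77 + 154 = 77.

77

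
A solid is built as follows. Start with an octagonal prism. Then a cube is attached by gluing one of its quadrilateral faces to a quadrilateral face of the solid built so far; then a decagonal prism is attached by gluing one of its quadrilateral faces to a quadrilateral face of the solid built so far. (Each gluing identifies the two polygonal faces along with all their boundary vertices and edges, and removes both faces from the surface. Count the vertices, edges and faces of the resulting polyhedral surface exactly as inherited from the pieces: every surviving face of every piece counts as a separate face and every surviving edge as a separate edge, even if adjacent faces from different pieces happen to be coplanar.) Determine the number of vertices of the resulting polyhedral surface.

An octagonal prism: V=16, E=24, F=10.
Attach a cube (V=8, E=12, F=6) along a 4-gon: merge 4 vertices and 4 edges, delete both glued faces → V=20, E=32, F=14.
Attach a decagonal prism (V=20, E=30, F=12) along a 4-gon: merge 4 vertices and 4 edges, delete both glued faces → V=36, E=58, F=24.
Check: V − E + F = 36 − 58 + 24 = 2.

36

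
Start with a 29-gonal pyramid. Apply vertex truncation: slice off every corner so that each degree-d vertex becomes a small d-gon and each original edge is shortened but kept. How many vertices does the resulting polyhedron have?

The base solid has V = 30, E = 58, F = 30.
Truncation replaces each original edge-end by a new vertex, so V′ = 2E = 116.
Each original edge survives, and each old vertex of degree d contributes d new edges; summing degrees gives Σd = 2E, so E′ = E + 2E = 3E = 174.
Each original face survives and each original vertex becomes one new face: F′ = F + V = 60.

116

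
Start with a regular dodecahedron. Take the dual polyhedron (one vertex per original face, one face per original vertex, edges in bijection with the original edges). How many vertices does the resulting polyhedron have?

The base solid has V = 20, E = 30, F = 12.
The dual swaps V and F and preserves E: V′ = F = 12, E′ = E = 30, F′ = V = 20.

12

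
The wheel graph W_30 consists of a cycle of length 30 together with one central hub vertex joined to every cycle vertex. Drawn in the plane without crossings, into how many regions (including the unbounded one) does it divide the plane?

31

W_30 has V = 30 + 1 = 31 vertices and E = 2·30 = 60 edges.
By Euler's formula F = 2 − V + E = 2 − 31 + 60 = 31.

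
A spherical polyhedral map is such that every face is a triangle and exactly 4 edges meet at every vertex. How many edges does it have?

12

Each face has 3 edges and each edge borders two faces, so 2E = 3F.
Each vertex has degree 4, so 4V = 2E and hence V = 3F/4.
Euler: V − E + F = 2 ⇒ (3F/4) − (3F/2) + F = 2.
Multiply by 8: (6 − 12 + 8)F = 16, i.e. 2F = 16.
So F = 8, E = 3·8/2 = 12, V = 3·8/4 = 6.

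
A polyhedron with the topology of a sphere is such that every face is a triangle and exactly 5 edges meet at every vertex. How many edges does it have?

Each face has 3 edges and each edge borders two faces, so 2E = 3F.
Each vertex has degree 5, so 5V = 2E and hence V = 3F/5.
Euler: V − E + F = 2 ⇒ (3F/5) − (3F/2) + F = 2.
Multiply by 10: (6 − 15 + 10)F = 20, i.e. 1F = 20.
So F = 20, E = 3·20/2 = 30, V = 3·20/5 = 12.

30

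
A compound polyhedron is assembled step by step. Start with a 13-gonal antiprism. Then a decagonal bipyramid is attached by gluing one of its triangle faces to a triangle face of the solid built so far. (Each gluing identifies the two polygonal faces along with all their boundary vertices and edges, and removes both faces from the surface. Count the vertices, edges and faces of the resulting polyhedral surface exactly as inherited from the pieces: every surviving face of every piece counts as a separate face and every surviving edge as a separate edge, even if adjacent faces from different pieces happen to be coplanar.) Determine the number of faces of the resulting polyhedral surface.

46

A 13-gonal antiprism: V=26, E=52, F=28.
Attach a decagonal bipyramid (V=12, E=30, F=20) along a 3-gon: merge 3 vertices and 3 edges, delete both glued faces → V=35, E=79, F=46.
Check: V − E + F = 35 − 79 + 46 = 2.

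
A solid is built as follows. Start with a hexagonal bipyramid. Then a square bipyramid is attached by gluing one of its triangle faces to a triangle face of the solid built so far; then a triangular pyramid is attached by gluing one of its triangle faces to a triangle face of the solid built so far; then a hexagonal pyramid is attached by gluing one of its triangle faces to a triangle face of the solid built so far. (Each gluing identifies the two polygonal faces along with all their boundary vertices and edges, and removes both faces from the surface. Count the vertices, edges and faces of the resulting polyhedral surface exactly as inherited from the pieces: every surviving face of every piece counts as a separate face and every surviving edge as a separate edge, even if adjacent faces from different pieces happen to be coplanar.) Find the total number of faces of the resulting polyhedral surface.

25

A hexagonal bipyramid: V=8, E=18, F=12.
Attach a square bipyramid (V=6, E=12, F=8) along a 3-gon: merge 3 vertices and 3 edges, delete both glued faces → V=11, E=27, F=18.
Attach a triangular pyramid (V=4, E=6, F=4) along a 3-gon: merge 3 vertices and 3 edges, delete both glued faces → V=12, E=30, F=20.
Attach a hexagonal pyramid (V=7, E=12, F=7) along a 3-gon: merge 3 vertices and 3 edges, delete both glued faces → V=16, E=39, F=25.
Check: V − E + F = 16 − 39 + 25 = 2.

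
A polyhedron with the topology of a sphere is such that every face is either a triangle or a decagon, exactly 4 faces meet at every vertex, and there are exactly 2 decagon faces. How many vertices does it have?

Let x be the number of triangles; then F = 2 + x.
Edge–face incidences: 2E = 10·2 + 3·x = 20 + 3x.
Every vertex has degree 4, so 4V = 2E.
Euler: V − E + F = 2 ⇒ (2E)/4 − E + (2 + x) = 2.
Multiply by 8: 2·(2E) − 4·(2E) + 8·(2 + x) = 16, i.e. 16 + 8x − 2·(20 + 3x) = 16.
Collecting terms: 2x − 24 = 16, so 2x = 40, so x = 20.
Then 2E = 20 + 3·20 = 80, so E = 40, V = 2E/4 = 20, F = 2 + 20 = 22.

20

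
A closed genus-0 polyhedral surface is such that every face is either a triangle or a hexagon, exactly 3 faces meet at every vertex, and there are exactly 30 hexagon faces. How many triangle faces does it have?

4

Let x be the number of triangles; then F = 30 + x.
Edge–face incidences: 2E = 6·30 + 3·x = 180 + 3x.
Every vertex has degree 3, so 3V = 2E.
Euler: V − E + F = 2 ⇒ (2E)/3 − E + (30 + x) = 2.
Multiply by 6: 2·(2E) − 3·(2E) + 6·(30 + x) = 12, i.e. 180 + 6x − (180 + 3x) = 12.
Collecting terms: 3x = 12, so x = 4.
Then 2E = 180 + 3·4 = 192, so E = 96, V = 2E/3 = 64, F = 30 + 4 = 34.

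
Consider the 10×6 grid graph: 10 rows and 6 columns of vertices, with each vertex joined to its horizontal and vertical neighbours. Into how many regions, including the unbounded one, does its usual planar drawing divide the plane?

46

The grid has V = 10·6 = 60 vertices and E = 10·5 + 6·9 = 104 edges.
F = 2 − V + E = 2 − 60 + 104 = 46.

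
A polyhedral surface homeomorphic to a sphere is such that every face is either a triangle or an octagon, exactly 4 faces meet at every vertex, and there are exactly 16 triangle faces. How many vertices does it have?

Let x be the number of octagons; then F = 16 + x.
Edge–face incidences: 2E = 3·16 + 8·x = 48 + 8x.
Every vertex has degree 4, so 4V = 2E.
Euler: V − E + F = 2 ⇒ (2E)/4 − E + (16 + x) = 2.
Multiply by 8: 2·(2E) − 4·(2E) + 8·(16 + x) = 16, i.e. 128 + 8x − 2·(48 + 8x) = 16.
Collecting terms: −8x + 32 = 16, so −8x = −16, so x = 2.
Then 2E = 48 + 8·2 = 64, so E = 32, V = 2E/4 = 16, F = 16 + 2 = 18.

16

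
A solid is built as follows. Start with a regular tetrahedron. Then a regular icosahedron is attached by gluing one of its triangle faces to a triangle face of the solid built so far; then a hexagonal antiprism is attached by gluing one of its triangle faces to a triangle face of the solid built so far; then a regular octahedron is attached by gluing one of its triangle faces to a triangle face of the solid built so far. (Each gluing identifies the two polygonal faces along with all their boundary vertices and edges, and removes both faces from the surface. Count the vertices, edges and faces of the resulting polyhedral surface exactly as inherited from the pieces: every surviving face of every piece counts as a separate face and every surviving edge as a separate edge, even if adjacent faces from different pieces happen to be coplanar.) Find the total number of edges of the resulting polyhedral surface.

63

A regular tetrahedron: V=4, E=6, F=4.
Attach a regular icosahedron (V=12, E=30, F=20) along a 3-gon: merge 3 vertices and 3 edges, delete both glued faces → V=13, E=33, F=22.
Attach a hexagonal antiprism (V=12, E=24, F=14) along a 3-gon: merge 3 vertices and 3 edges, delete both glued faces → V=22, E=54, F=34.
Attach a regular octahedron (V=6, E=12, F=8) along a 3-gon: merge 3 vertices and 3 edges, delete both glued faces → V=25, E=63, F=40.
Check: V − E + F = 25 − 63 + 40 = 2.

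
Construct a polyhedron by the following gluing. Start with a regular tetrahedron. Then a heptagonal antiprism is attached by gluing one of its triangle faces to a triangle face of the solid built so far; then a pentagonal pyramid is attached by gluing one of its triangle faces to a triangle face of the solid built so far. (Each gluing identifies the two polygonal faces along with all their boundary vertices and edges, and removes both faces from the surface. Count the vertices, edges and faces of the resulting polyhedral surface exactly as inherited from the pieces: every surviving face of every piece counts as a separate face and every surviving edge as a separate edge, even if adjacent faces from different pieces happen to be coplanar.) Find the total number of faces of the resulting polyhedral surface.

A regular tetrahedron: V=4, E=6, F=4.
Attach a heptagonal antiprism (V=14, E=28, F=16) along a 3-gon: merge 3 vertices and 3 edges, delete both glued faces → V=15, E=31, F=18.
Attach a pentagonal pyramid (V=6, E=10, F=6) along a 3-gon: merge 3 vertices and 3 edges, delete both glued faces → V=18, E=38, F=22.
Check: V − E + F = 18 − 38 + 22 = 2.

22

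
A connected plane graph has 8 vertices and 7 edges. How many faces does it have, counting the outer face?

1

Euler's formula for a connected plane graph: V − E + F = 2, so F = 2 − 8 + 7 = 1.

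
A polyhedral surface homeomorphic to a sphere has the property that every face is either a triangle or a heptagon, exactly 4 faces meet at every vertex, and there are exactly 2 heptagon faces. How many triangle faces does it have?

Let x be the number of triangles; then F = 2 + x.
Edge–face incidences: 2E = 7·2 + 3·x = 14 + 3x.
Every vertex has degree 4, so 4V = 2E.
Euler: V − E + F = 2 ⇒ (2E)/4 − E + (2 + x) = 2.
Multiply by 8: 2·(2E) − 4·(2E) + 8·(2 + x) = 16, i.e. 16 + 8x − 2·(14 + 3x) = 16.
Collecting terms: 2x − 12 = 16, so 2x = 28, so x = 14.
Then 2E = 14 + 3·14 = 56, so E = 28, V = 2E/4 = 14, F = 2 + 14 = 16.

14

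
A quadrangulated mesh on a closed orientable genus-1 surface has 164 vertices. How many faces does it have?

164

χ = 2 − 2·1 = 0, and every face is a square so 4F = 2E.
V − E + F = 0 with E = 4F/2 gives 164 − (4/2 − 1)·F = 0, so F = 164 and E = 328.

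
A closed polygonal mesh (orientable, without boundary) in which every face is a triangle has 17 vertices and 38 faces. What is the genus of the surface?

2

Every face is a triangle, so 2E = 3·38 = 114, giving E = 57.
χ = V − E + F = 17 − 57 + 38 = -2.
For a closed orientable surface χ = 2 − 2g, so g = (2 − (-2))/2 = 2.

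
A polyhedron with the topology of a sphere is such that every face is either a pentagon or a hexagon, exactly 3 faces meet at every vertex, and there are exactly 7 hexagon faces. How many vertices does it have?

Let x be the number of pentagons; then F = 7 + x.
Edge–face incidences: 2E = 6·7 + 5·x = 42 + 5x.
Every vertex has degree 3, so 3V = 2E.
Euler: V − E + F = 2 ⇒ (2E)/3 − E + (7 + x) = 2.
Multiply by 6: 2·(2E) − 3·(2E) + 6·(7 + x) = 12, i.e. 42 + 6x − (42 + 5x) = 12.
Collecting terms: x = 12.
Then 2E = 42 + 5·12 = 102, so E = 51, V = 2E/3 = 34, F = 7 + 12 = 19.

34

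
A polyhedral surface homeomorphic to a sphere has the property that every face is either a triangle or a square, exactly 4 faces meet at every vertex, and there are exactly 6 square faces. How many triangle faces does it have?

Let x be the number of triangles; then F = 6 + x.
Edge–face incidences: 2E = 4·6 + 3·x = 24 + 3x.
Every vertex has degree 4, so 4V = 2E.
Euler: V − E + F = 2 ⇒ (2E)/4 − E + (6 + x) = 2.
Multiply by 8: 2·(2E) − 4·(2E) + 8·(6 + x) = 16, i.e. 48 + 8x − 2·(24 + 3x) = 16.
Collecting terms: 2x = 16, so x = 8.
Then 2E = 24 + 3·8 = 48, so E = 24, V = 2E/4 = 12, F = 6 + 8 = 14.

8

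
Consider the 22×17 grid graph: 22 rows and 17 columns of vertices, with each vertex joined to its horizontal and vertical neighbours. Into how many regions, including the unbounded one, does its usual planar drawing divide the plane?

337

The grid has V = 22·17 = 374 vertices and E = 22·16 + 17·21 = 709 edges.
F = 2 − V + E = 2 − 374 + 709 = 337.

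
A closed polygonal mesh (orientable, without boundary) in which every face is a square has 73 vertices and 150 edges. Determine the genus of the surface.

2

Every face is a square and each edge borders two faces, so 4F = 2·150, giving F = 75.
χ = V − E + F = 73 − 150 + 75 = -2.
For a closed orientable surface χ = 2 − 2g, so g = (2 − (-2))/2 = 2.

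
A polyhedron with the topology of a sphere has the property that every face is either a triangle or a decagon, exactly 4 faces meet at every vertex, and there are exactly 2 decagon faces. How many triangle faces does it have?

Let x be the number of triangles; then F = 2 + x.
Edge–face incidences: 2E = 10·2 + 3·x = 20 + 3x.
Every vertex has degree 4, so 4V = 2E.
Euler: V − E + F = 2 ⇒ (2E)/4 − E + (2 + x) = 2.
Multiply by 8: 2·(2E) − 4·(2E) + 8·(2 + x) = 16, i.e. 16 + 8x − 2·(20 + 3x) = 16.
Collecting terms: 2x − 24 = 16, so 2x = 40, so x = 20.
Then 2E = 20 + 3·20 = 80, so E = 40, V = 2E/4 = 20, F = 2 + 20 = 22.

20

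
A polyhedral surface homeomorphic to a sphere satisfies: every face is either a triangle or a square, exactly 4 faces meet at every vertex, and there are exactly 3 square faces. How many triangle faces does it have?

8

Let x be the number of triangles; then F = 3 + x.
Edge–face incidences: 2E = 4·3 + 3·x = 12 + 3x.
Every vertex has degree 4, so 4V = 2E.
Euler: V − E + F = 2 ⇒ (2E)/4 − E + (3 + x) = 2.
Multiply by 8: 2·(2E) − 4·(2E) + 8·(3 + x) = 16, i.e. 24 + 8x − 2·(12 + 3x) = 16.
Collecting terms: 2x = 16, so x = 8.
Then 2E = 12 + 3·8 = 36, so E = 18, V = 2E/4 = 9, F = 3 + 8 = 11.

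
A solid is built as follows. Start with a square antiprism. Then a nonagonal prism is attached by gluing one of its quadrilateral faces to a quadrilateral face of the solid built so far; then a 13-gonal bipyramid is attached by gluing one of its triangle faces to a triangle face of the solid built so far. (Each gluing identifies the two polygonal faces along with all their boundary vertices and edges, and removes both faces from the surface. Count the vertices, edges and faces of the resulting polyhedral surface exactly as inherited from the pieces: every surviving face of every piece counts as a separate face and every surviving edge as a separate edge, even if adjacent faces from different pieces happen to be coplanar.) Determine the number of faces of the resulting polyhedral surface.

43

A square antiprism: V=8, E=16, F=10.
Attach a nonagonal prism (V=18, E=27, F=11) along a 4-gon: merge 4 vertices and 4 edges, delete both glued faces → V=22, E=39, F=19.
Attach a 13-gonal bipyramid (V=15, E=39, F=26) along a 3-gon: merge 3 vertices and 3 edges, delete both glued faces → V=34, E=75, F=43.
Check: V − E + F = 34 − 75 + 43 = 2.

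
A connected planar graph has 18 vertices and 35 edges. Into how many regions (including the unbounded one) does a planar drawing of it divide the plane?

19

Euler's formula for a connected plane graph: V − E + F = 2, so F = 2 − 18 + 35 = 19.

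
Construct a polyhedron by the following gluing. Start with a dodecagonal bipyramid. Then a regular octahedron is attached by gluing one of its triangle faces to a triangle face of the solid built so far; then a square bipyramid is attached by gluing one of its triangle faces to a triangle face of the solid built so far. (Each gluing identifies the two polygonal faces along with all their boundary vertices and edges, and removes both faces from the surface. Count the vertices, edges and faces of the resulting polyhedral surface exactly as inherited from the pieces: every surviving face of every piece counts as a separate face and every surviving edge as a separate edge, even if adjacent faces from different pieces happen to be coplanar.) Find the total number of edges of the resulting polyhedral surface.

54

A dodecagonal bipyramid: V=14, E=36, F=24.
Attach a regular octahedron (V=6, E=12, F=8) along a 3-gon: merge 3 vertices and 3 edges, delete both glued faces → V=17, E=45, F=30.
Attach a square bipyramid (V=6, E=12, F=8) along a 3-gon: merge 3 vertices and 3 edges, delete both glued faces → V=20, E=54, F=36.
Check: V − E + F = 20 − 54 + 36 = 2.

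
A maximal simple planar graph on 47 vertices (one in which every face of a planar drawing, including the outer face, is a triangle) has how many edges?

In a plane triangulation 3F = 2E and V − E + F = 2, so E = 3V − 6 = 3·47 − 6 = 135.

135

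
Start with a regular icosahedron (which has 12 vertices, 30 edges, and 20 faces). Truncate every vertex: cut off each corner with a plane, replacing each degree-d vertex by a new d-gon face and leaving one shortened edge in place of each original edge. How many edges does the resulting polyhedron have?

90

Truncation replaces each original edge-end by a new vertex, so V′ = 2E = 60.
Each original edge survives, and each old vertex of degree d contributes d new edges; summing degrees gives Σd = 2E, so E′ = E + 2E = 3E = 90.
Each original face survives and each original vertex becomes one new face: F′ = F + V = 32.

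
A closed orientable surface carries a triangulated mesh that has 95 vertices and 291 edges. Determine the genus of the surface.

Every face is a triangle and each edge borders two faces, so 3F = 2·291, giving F = 194.
χ = V − E + F = 95 − 291 + 194 = -2.
For a closed orientable surface χ = 2 − 2g, so g = (2 − (-2))/2 = 2.

2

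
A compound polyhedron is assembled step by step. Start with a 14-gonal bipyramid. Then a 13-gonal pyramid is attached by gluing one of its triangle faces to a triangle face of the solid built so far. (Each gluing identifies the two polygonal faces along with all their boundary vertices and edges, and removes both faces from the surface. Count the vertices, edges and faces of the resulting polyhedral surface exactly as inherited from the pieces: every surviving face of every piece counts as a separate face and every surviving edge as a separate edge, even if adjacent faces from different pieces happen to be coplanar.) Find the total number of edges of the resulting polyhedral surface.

65

A 14-gonal bipyramid: V=16, E=42, F=28.
Attach a 13-gonal pyramid (V=14, E=26, F=14) along a 3-gon: merge 3 vertices and 3 edges, delete both glued faces → V=27, E=65, F=40.
Check: V − E + F = 27 − 65 + 40 = 2.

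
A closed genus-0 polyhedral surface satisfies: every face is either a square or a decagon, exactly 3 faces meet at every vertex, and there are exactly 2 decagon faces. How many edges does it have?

30

Let x be the number of squares; then F = 2 + x.
Edge–face incidences: 2E = 10·2 + 4·x = 20 + 4x.
Every vertex has degree 3, so 3V = 2E.
Euler: V − E + F = 2 ⇒ (2E)/3 − E + (2 + x) = 2.
Multiply by 6: 2·(2E) − 3·(2E) + 6·(2 + x) = 12, i.e. 12 + 6x − (20 + 4x) = 12.
Collecting terms: 2x − 8 = 12, so 2x = 20, so x = 10.
Then 2E = 20 + 4·10 = 60, so E = 30, V = 2E/3 = 20, F = 2 + 10 = 12.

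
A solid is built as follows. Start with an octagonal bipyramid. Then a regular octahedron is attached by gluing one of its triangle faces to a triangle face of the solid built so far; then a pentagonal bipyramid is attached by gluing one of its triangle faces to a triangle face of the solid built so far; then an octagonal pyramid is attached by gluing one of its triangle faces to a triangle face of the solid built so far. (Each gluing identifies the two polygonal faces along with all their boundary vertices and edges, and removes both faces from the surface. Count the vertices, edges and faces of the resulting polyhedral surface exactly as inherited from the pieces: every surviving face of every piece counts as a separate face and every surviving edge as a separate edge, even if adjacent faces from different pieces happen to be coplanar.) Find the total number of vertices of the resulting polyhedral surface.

An octagonal bipyramid: V=10, E=24, F=16.
Attach a regular octahedron (V=6, E=12, F=8) along a 3-gon: merge 3 vertices and 3 edges, delete both glued faces → V=13, E=33, F=22.
Attach a pentagonal bipyramid (V=7, E=15, F=10) along a 3-gon: merge 3 vertices and 3 edges, delete both glued faces → V=17, E=45, F=30.
Attach an octagonal pyramid (V=9, E=16, F=9) along a 3-gon: merge 3 vertices and 3 edges, delete both glued faces → V=23, E=58, F=37.
Check: V − E + F = 23 − 58 + 37 = 2.

23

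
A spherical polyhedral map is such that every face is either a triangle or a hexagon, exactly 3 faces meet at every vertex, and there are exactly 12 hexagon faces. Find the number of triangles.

Let x be the number of triangles; then F = 12 + x.
Edge–face incidences: 2E = 6·12 + 3·x = 72 + 3x.
Every vertex has degree 3, so 3V = 2E.
Euler: V − E + F = 2 ⇒ (2E)/3 − E + (12 + x) = 2.
Multiply by 6: 2·(2E) − 3·(2E) + 6·(12 + x) = 12, i.e. 72 + 6x − (72 + 3x) = 12.
Collecting terms: 3x = 12, so x = 4.
Then 2E = 72 + 3·4 = 84, so E = 42, V = 2E/3 = 28, F = 12 + 4 = 16.

4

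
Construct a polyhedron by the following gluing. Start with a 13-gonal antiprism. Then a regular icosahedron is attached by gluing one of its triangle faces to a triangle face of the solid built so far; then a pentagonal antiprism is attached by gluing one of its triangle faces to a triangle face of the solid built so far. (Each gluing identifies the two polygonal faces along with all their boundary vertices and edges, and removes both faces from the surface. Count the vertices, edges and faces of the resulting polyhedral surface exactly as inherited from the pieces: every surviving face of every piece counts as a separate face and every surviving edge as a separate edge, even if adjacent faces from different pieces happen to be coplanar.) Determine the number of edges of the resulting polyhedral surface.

A 13-gonal antiprism: V=26, E=52, F=28.
Attach a regular icosahedron (V=12, E=30, F=20) along a 3-gon: merge 3 vertices and 3 edges, delete both glued faces → V=35, E=79, F=46.
Attach a pentagonal antiprism (V=10, E=20, F=12) along a 3-gon: merge 3 vertices and 3 edges, delete both glued faces → V=42, E=96, F=56.
Check: V − E + F = 42 − 96 + 56 = 2.

96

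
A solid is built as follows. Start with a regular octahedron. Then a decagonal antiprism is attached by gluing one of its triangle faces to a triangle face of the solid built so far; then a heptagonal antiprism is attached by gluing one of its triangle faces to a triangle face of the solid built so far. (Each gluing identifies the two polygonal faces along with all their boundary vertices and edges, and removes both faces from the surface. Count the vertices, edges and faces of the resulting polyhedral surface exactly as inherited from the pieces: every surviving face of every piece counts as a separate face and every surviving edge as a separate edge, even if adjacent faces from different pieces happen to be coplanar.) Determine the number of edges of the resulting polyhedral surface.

A regular octahedron: V=6, E=12, F=8.
Attach a decagonal antiprism (V=20, E=40, F=22) along a 3-gon: merge 3 vertices and 3 edges, delete both glued faces → V=23, E=49, F=28.
Attach a heptagonal antiprism (V=14, E=28, F=16) along a 3-gon: merge 3 vertices and 3 edges, delete both glued faces → V=34, E=74, F=42.
Check: V − E + F = 34 − 74 + 42 = 2.

74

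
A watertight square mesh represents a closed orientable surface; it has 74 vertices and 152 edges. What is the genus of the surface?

2

Every face is a square and each edge borders two faces, so 4F = 2·152, giving F = 76.
χ = V − E + F = 74 − 152 + 76 = -2.
For a closed orientable surface χ = 2 − 2g, so g = (2 − (-2))/2 = 2.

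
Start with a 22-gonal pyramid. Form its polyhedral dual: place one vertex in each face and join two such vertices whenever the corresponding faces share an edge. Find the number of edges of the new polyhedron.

44

The base solid has V = 23, E = 44, F = 23.
The dual swaps V and F and preserves E: V′ = F = 23, E′ = E = 44, F′ = V = 23.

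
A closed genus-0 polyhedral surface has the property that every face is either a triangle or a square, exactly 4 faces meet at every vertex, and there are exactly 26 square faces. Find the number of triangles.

8

Let x be the number of triangles; then F = 26 + x.
Edge–face incidences: 2E = 4·26 + 3·x = 104 + 3x.
Every vertex has degree 4, so 4V = 2E.
Euler: V − E + F = 2 ⇒ (2E)/4 − E + (26 + x) = 2.
Multiply by 8: 2·(2E) − 4·(2E) + 8·(26 + x) = 16, i.e. 208 + 8x − 2·(104 + 3x) = 16.
Collecting terms: 2x = 16, so x = 8.
Then 2E = 104 + 3·8 = 128, so E = 64, V = 2E/4 = 32, F = 26 + 8 = 34.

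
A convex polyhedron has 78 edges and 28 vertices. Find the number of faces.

52

Here V − E + F = 2.
F = 2 − V + E = 2 − 28 + 78 = 52.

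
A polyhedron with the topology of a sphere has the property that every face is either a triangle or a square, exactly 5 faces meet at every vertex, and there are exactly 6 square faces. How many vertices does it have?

24

Let x be the number of triangles; then F = 6 + x.
Edge–face incidences: 2E = 4·6 + 3·x = 24 + 3x.
Every vertex has degree 5, so 5V = 2E.
Euler: V − E + F = 2 ⇒ (2E)/5 − E + (6 + x) = 2.
Multiply by 10: 2·(2E) − 5·(2E) + 10·(6 + x) = 20, i.e. 60 + 10x − 3·(24 + 3x) = 20.
Collecting terms: x − 12 = 20, so x = 32.
Then 2E = 24 + 3·32 = 120, so E = 60, V = 2E/5 = 24, F = 6 + 32 = 38.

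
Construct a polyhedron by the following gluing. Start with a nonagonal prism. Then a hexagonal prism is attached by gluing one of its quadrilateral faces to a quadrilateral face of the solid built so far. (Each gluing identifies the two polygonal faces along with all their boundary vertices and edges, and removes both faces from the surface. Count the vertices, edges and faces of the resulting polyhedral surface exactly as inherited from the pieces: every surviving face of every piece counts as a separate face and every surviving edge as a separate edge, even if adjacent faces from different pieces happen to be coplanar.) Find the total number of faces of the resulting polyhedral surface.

A nonagonal prism: V=18, E=27, F=11.
Attach a hexagonal prism (V=12, E=18, F=8) along a 4-gon: merge 4 vertices and 4 edges, delete both glued faces → V=26, E=41, F=17.
Check: V − E + F = 26 − 41 + 17 = 2.

17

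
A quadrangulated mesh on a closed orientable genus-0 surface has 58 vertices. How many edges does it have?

χ = 2 − 2·0 = 2, and every face is a square so 4F = 2E.
V − E + F = 2 with E = 4F/2 gives 58 − (4/2 − 1)·F = 2, so F = 56 and E = 112.

112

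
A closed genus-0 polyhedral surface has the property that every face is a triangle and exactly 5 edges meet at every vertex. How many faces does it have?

20

Each face has 3 edges and each edge borders two faces, so 2E = 3F.
Each vertex has degree 5, so 5V = 2E and hence V = 3F/5.
Euler: V − E + F = 2 ⇒ (3F/5) − (3F/2) + F = 2.
Multiply by 10: (6 − 15 + 10)F = 20, i.e. 1F = 20.
So F = 20, E = 3·20/2 = 30, V = 3·20/5 = 12.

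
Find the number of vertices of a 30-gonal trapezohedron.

The n-trapezohedron (dual of the n-antiprism) has V = 2·30 + 2 = 62, E = 4·30 = 120, F = 2·30 = 60.

62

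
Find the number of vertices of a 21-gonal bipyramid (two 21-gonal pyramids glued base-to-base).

A bipyramid over an n-gon has 2n triangular faces and n + 2 vertices: V = 21 + 2 = 23, E = 3·21 = 63, F = 2·21 = 42.

23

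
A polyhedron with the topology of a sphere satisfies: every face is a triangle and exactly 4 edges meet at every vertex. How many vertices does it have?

6

Each face has 3 edges and each edge borders two faces, so 2E = 3F.
Each vertex has degree 4, so 4V = 2E and hence V = 3F/4.
Euler: V − E + F = 2 ⇒ (3F/4) − (3F/2) + F = 2.
Multiply by 8: (6 − 12 + 8)F = 16, i.e. 2F = 16.
So F = 8, E = 3·8/2 = 12, V = 3·8/4 = 6.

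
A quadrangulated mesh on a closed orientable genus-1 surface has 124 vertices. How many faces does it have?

χ = 2 − 2·1 = 0, and every face is a square so 4F = 2E.
V − E + F = 0 with E = 4F/2 gives 124 − (4/2 − 1)·F = 0, so F = 124 and E = 248.

124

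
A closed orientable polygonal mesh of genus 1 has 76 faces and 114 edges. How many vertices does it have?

38

For a closed orientable surface of genus 1, χ = 2 − 2·1 = 0.
V = 0 + E − F = 0 + 114 − 76 = 38.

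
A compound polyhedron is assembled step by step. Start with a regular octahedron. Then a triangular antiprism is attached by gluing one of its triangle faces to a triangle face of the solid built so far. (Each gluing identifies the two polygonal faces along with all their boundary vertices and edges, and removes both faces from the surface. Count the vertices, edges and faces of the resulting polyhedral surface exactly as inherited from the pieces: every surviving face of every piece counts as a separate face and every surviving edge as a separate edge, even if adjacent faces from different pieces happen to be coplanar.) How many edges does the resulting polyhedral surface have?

21

A regular octahedron: V=6, E=12, F=8.
Attach a triangular antiprism (V=6, E=12, F=8) along a 3-gon: merge 3 vertices and 3 edges, delete both glued faces → V=9, E=21, F=14.
Check: V − E + F = 9 − 21 + 14 = 2.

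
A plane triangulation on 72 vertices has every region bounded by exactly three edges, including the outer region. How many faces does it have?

140

In a plane triangulation 3F = 2E and V − E + F = 2, so F = 2V − 4 = 2·72 − 4 = 140.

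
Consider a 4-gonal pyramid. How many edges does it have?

8

A pyramid on an n-gon base has one n-gon and n triangles: V = 4 + 1 = 5, E = 2·4 = 8, F = 4 + 1 = 5.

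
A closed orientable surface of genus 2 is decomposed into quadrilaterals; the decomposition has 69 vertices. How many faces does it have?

χ = 2 − 2·2 = -2, and every face is a square so 4F = 2E.
V − E + F = -2 with E = 4F/2 gives 69 − (4/2 − 1)·F = -2, so F = 71 and E = 142.

71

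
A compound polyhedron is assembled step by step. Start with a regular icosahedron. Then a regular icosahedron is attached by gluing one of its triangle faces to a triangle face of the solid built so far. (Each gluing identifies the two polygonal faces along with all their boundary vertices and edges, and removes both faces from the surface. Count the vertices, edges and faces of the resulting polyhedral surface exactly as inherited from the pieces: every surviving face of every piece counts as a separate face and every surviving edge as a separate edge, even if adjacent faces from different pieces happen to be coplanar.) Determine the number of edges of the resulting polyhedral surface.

A regular icosahedron: V=12, E=30, F=20.
Attach a regular icosahedron (V=12, E=30, F=20) along a 3-gon: merge 3 vertices and 3 edges, delete both glued faces → V=21, E=57, F=38.
Check: V − E + F = 21 − 57 + 38 = 2.

57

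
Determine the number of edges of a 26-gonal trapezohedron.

104

The n-trapezohedron (dual of the n-antiprism) has V = 2·26 + 2 = 54, E = 4·26 = 104, F = 2·26 = 52.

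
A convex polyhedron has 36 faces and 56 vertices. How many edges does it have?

90

Here V − E + F = 2.
E = V + F − (2) = 56 + 36 − (2) = 90.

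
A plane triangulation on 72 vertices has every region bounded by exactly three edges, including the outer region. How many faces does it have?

140

In a plane triangulation 3F = 2E and V − E + F = 2, so F = 2V − 4 = 2·72 − 4 = 140.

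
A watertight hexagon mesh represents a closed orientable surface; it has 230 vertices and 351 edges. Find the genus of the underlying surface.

3

Every face is a hexagon and each edge borders two faces, so 6F = 2·351, giving F = 117.
χ = V − E + F = 230 − 351 + 117 = -4.
For a closed orientable surface χ = 2 − 2g, so g = (2 − (-4))/2 = 3.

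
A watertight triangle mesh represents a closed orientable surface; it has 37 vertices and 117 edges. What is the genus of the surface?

2

Every face is a triangle and each edge borders two faces, so 3F = 2·117, giving F = 78.
χ = V − E + F = 37 − 117 + 78 = -2.
For a closed orientable surface χ = 2 − 2g, so g = (2 − (-2))/2 = 2.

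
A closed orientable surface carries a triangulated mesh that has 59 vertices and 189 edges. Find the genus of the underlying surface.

Every face is a triangle and each edge borders two faces, so 3F = 2·189, giving F = 126.
χ = V − E + F = 59 − 189 + 126 = -4.
For a closed orientable surface χ = 2 − 2g, so g = (2 − (-4))/2 = 3.

3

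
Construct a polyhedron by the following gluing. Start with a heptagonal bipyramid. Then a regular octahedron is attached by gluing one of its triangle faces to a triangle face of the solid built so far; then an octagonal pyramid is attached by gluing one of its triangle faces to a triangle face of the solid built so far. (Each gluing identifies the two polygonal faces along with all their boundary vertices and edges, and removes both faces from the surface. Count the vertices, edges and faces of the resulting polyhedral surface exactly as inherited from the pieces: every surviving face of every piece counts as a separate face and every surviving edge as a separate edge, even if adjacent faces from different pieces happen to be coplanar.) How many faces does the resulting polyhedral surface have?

27

A heptagonal bipyramid: V=9, E=21, F=14.
Attach a regular octahedron (V=6, E=12, F=8) along a 3-gon: merge 3 vertices and 3 edges, delete both glued faces → V=12, E=30, F=20.
Attach an octagonal pyramid (V=9, E=16, F=9) along a 3-gon: merge 3 vertices and 3 edges, delete both glued faces → V=18, E=43, F=27.
Check: V − E + F = 18 − 43 + 27 = 2.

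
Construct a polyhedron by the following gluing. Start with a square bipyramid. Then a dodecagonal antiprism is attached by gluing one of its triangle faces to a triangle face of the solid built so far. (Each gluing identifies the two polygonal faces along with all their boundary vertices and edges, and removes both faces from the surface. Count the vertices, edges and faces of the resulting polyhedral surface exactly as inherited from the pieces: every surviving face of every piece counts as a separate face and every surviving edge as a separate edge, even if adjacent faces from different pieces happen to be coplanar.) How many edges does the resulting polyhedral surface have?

57

A square bipyramid: V=6, E=12, F=8.
Attach a dodecagonal antiprism (V=24, E=48, F=26) along a 3-gon: merge 3 vertices and 3 edges, delete both glued faces → V=27, E=57, F=32.
Check: V − E + F = 27 − 57 + 32 = 2.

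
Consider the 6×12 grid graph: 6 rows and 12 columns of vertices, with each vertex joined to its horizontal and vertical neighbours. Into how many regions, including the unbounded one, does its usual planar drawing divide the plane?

56

The grid has V = 6·12 = 72 vertices and E = 6·11 + 12·5 = 126 edges.
F = 2 − V + E = 2 − 72 + 126 = 56.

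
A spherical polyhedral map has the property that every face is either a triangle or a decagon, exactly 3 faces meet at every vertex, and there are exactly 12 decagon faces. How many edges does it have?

90

Let x be the number of triangles; then F = 12 + x.
Edge–face incidences: 2E = 10·12 + 3·x = 120 + 3x.
Every vertex has degree 3, so 3V = 2E.
Euler: V − E + F = 2 ⇒ (2E)/3 − E + (12 + x) = 2.
Multiply by 6: 2·(2E) − 3·(2E) + 6·(12 + x) = 12, i.e. 72 + 6x − (120 + 3x) = 12.
Collecting terms: 3x − 48 = 12, so 3x = 60, so x = 20.
Then 2E = 120 + 3·20 = 180, so E = 90, V = 2E/3 = 60, F = 12 + 20 = 32.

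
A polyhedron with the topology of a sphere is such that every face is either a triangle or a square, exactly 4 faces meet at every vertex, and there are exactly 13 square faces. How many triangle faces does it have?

8

Let x be the number of triangles; then F = 13 + x.
Edge–face incidences: 2E = 4·13 + 3·x = 52 + 3x.
Every vertex has degree 4, so 4V = 2E.
Euler: V − E + F = 2 ⇒ (2E)/4 − E + (13 + x) = 2.
Multiply by 8: 2·(2E) − 4·(2E) + 8·(13 + x) = 16, i.e. 104 + 8x − 2·(52 + 3x) = 16.
Collecting terms: 2x = 16, so x = 8.
Then 2E = 52 + 3·8 = 76, so E = 38, V = 2E/4 = 19, F = 13 + 8 = 21.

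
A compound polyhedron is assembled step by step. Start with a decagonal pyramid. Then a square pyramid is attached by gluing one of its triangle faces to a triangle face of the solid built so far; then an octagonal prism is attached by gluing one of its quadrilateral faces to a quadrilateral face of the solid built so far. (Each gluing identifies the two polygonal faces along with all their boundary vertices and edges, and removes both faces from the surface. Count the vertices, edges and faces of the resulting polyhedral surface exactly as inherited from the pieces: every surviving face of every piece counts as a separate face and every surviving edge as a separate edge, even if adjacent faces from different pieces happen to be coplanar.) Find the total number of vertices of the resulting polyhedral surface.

A decagonal pyramid: V=11, E=20, F=11.
Attach a square pyramid (V=5, E=8, F=5) along a 3-gon: merge 3 vertices and 3 edges, delete both glued faces → V=13, E=25, F=14.
Attach an octagonal prism (V=16, E=24, F=10) along a 4-gon: merge 4 vertices and 4 edges, delete both glued faces → V=25, E=45, F=22.
Check: V − E + F = 25 − 45 + 22 = 2.

25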